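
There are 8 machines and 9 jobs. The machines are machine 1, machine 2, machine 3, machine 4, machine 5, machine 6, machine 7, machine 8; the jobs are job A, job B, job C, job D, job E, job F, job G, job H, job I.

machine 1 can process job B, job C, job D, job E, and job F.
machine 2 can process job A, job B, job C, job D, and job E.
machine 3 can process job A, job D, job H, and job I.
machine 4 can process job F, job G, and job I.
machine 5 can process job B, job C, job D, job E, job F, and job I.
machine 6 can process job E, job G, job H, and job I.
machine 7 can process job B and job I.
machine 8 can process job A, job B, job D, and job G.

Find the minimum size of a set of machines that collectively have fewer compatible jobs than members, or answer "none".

A matching saturating every machine exists, for instance machine 1→job B, machine 2→job C, machine 3→job H, machine 4→job F, machine 5→job D, machine 6→job G, machine 7→job I, machine 8→job A.
By Hall's marriage theorem, this means |N(S)| ≥ |S| for every subset S, so no violating subset exists.

none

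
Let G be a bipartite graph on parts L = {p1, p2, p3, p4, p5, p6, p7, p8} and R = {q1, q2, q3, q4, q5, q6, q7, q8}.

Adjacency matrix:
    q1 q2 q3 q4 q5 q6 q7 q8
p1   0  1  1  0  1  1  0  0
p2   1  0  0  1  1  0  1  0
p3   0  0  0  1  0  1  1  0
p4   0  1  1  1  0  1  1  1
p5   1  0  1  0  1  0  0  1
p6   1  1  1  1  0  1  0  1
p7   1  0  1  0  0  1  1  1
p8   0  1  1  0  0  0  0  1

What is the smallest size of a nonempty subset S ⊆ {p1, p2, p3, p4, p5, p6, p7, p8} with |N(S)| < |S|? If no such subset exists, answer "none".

A matching saturating every left vertex exists, for instance p1→q2, p2→q5, p3→q4, p4→q6, p5→q3, p6→q1, p7→q7, p8→q8.
By Hall's marriage theorem, this means |N(S)| ≥ |S| for every subset S, so no violating subset exists.

none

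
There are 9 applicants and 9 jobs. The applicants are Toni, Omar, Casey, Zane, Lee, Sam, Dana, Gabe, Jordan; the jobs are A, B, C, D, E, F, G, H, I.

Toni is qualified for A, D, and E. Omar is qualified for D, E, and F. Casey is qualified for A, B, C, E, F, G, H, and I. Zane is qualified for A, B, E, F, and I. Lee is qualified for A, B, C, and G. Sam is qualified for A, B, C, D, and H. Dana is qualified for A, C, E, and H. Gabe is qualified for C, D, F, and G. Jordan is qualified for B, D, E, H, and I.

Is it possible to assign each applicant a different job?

Yes

For example, pair Toni→A, Omar→D, Casey→I, Zane→B, Lee→G, Sam→H, Dana→C, Gabe→F, Jordan→E.
Every applicant is matched, so this is a perfect matching.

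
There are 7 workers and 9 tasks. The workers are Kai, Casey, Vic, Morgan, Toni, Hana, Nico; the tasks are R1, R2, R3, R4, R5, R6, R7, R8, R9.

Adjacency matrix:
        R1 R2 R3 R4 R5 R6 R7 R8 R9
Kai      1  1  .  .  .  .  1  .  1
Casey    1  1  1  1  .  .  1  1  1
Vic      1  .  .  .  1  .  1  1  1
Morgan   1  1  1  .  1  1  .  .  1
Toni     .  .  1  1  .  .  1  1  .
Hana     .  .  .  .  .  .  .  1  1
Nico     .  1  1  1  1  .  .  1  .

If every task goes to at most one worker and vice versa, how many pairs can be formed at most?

7

A valid assignment of size 7: Kai→R7, Casey→R9, Vic→R1, Morgan→R6, Toni→R4, Hana→R8, Nico→R3.
All 7 workers are matched, so no larger matching exists.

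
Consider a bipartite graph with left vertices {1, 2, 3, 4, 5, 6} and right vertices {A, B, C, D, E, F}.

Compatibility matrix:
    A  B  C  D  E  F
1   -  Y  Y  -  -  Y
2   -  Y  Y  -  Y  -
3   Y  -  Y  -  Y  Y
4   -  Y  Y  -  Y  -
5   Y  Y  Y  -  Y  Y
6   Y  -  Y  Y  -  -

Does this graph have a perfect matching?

For example, pair 1→F, 2→E, 3→C, 4→B, 5→A, 6→D.
Every left vertex is matched, so this is a perfect matching.

Yes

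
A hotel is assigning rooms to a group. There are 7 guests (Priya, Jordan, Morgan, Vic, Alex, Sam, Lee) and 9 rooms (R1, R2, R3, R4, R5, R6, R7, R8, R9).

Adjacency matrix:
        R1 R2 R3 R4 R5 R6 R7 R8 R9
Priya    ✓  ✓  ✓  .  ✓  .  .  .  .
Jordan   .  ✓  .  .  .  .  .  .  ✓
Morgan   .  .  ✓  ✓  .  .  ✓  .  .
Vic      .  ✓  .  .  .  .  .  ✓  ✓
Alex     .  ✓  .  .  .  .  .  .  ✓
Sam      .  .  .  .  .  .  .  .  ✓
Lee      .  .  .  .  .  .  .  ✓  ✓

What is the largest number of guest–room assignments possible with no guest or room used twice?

5

One maximum matching: Priya-R3, Jordan-R2, Morgan-R7, Vic-R8, Alex-R9.
The set {Jordan, Vic, Alex, Sam, Lee} has only 3 neighbours ({R2, R8, R9}), so by Hall's theorem at most 5 of the 7 guests can be matched.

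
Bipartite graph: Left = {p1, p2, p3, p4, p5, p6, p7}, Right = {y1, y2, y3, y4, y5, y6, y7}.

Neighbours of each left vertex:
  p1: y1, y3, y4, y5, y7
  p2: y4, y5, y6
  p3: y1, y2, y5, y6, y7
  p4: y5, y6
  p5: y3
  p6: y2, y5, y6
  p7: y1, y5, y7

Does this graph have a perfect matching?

A valid assignment of size 7: p1→y7, p2→y4, p3→y6, p4→y5, p5→y3, p6→y2, p7→y1.
All 7 left vertices are covered.

Yes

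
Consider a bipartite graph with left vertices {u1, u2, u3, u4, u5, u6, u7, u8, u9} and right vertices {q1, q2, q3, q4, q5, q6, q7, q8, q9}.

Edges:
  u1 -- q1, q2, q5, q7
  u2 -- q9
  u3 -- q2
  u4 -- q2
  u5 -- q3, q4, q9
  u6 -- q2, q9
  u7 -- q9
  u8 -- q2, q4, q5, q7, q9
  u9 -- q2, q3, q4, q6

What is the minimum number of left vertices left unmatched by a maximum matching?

3

One maximum matching: u1-q7, u2-q9, u3-q2, u5-q3, u8-q4, u9-q6.
The set {u2, u3, u4, u6, u7} has only 2 neighbours ({q2, q9}), so by Hall's theorem at most 6 of the 9 left vertices can be matched.
That matches 6 of the 9, leaving 3 unmatched; no matching can do better.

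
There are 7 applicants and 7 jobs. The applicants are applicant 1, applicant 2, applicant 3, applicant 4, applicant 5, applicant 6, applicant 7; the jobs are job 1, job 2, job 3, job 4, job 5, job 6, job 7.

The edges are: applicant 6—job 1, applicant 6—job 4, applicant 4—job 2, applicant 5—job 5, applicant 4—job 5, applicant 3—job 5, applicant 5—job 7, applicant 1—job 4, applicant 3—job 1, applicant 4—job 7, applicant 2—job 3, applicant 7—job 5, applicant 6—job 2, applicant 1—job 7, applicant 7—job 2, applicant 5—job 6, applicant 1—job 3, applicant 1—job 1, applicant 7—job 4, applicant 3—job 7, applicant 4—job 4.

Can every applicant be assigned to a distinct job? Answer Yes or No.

A valid assignment of size 7: applicant 1-job 4, applicant 2-job 3, applicant 3-job 7, applicant 4-job 5, applicant 5-job 6, applicant 6-job 1, applicant 7-job 2.
All 7 applicants are covered.

Yes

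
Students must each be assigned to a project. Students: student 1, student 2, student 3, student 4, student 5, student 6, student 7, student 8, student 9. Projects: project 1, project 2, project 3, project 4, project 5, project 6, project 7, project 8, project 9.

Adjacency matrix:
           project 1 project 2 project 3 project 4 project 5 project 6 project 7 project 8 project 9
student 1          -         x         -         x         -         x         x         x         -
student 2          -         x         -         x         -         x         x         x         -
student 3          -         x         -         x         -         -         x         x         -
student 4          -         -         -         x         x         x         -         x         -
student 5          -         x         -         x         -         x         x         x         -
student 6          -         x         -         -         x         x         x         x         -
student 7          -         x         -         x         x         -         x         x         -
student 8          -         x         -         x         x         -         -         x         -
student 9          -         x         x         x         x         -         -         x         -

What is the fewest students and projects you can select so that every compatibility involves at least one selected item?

The 7 edges student 1–project 4, student 2–project 6, student 3–project 8, student 4–project 5, student 5–project 2, student 6–project 7, student 9–project 3 form a matching, so any vertex cover needs at least 7 vertices (one per matched edge).
Conversely {student 9, project 2, project 4, project 5, project 6, project 7, project 8} meets every edge and has exactly 7 vertices, so 7 is optimal.

7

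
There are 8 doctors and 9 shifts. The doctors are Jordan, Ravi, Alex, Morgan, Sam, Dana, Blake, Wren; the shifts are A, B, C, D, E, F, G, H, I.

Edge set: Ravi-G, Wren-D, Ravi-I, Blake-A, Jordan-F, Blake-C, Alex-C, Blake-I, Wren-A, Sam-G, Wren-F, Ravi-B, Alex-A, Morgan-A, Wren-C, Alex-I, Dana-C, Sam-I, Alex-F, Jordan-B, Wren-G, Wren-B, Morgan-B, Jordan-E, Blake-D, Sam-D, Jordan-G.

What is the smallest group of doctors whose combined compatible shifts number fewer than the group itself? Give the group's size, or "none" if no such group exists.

A matching saturating every doctor exists, for instance Jordan→E, Ravi→B, Alex→F, Morgan→A, Sam→D, Dana→C, Blake→I, Wren→G.
By Hall's marriage theorem, this means |N(S)| ≥ |S| for every subset S, so no violating subset exists.

none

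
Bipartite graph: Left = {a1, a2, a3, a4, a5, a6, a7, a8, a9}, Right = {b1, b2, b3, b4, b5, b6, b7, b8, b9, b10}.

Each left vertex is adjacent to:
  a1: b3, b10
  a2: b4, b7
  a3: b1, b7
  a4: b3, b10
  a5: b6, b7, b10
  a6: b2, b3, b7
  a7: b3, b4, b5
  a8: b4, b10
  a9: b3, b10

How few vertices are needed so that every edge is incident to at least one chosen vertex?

A maximum matching has 8 edges (e.g. a1–b10, a2–b7, a3–b1, a4–b3, a5–b6, a6–b2, a7–b5, a8–b4).
By König's theorem the minimum vertex cover has the same size. One such cover is {a2, a3, a5, a6, a7, a8, b3, b10}.

8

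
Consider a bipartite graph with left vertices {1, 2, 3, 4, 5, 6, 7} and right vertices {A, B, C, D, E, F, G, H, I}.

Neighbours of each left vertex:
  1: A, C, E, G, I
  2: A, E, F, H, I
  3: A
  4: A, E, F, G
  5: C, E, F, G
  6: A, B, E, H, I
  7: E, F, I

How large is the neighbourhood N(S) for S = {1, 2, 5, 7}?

7

The union of neighbours of {1, 2, 5, 7} is {A, C, E, F, G, H, I}, which has 7 elements.
Since |N(S)| = 7 ≥ |S| = 4, Hall's condition holds for this subset.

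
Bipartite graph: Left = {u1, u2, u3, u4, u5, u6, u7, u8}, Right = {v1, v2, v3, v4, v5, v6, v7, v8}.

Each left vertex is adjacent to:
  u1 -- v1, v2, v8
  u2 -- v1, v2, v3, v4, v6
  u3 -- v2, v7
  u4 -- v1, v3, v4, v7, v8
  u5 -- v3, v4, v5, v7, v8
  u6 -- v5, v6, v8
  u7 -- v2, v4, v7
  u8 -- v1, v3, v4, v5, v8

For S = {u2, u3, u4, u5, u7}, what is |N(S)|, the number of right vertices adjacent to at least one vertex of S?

8

The union of neighbours of {u2, u3, u4, u5, u7} is {v1, v2, v3, v4, v5, v6, v7, v8}, which has 8 elements.
Since |N(S)| = 8 ≥ |S| = 5, Hall's condition holds for this subset.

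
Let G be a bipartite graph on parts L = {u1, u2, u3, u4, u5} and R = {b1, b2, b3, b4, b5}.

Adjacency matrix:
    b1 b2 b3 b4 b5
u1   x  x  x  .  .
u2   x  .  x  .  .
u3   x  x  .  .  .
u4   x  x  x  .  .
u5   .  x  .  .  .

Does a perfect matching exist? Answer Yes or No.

The set {u1, u2, u3, u4, u5} has only 3 neighbours ({b1, b2, b3}), so by Hall's theorem at most 3 of the 5 left vertices can be matched.
Hence no matching covers every left vertex.

No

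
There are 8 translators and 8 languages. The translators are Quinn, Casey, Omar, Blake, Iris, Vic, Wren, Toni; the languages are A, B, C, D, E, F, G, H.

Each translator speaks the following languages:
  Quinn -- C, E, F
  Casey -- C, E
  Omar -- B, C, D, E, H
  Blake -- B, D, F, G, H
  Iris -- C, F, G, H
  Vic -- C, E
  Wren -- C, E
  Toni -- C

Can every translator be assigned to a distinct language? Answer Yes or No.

No

The set {Casey, Vic, Wren, Toni} has only 2 neighbours ({C, E}), so by Hall's theorem at most 6 of the 8 translators can be matched.
Hence no matching covers every translator.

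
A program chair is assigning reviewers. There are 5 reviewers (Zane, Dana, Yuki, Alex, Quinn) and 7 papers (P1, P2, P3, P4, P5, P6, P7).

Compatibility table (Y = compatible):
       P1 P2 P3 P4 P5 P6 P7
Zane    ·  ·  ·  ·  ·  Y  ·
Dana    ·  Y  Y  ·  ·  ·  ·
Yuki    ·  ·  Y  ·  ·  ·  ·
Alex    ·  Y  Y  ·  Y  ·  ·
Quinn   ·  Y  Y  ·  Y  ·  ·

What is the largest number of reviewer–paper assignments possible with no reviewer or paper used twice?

4

One maximum matching: Zane-P6, Dana-P2, Yuki-P3, Alex-P5.
The set {Dana, Yuki, Alex, Quinn} has only 3 neighbours ({P2, P3, P5}), so by Hall's theorem at most 4 of the 5 reviewers can be matched.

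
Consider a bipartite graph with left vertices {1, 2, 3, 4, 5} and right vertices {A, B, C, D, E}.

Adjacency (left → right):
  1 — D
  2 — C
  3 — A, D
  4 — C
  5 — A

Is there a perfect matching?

The set {1, 2, 3, 4, 5} has only 3 neighbours ({A, C, D}), so by Hall's theorem at most 3 of the 5 left vertices can be matched.
Hence no matching covers every left vertex.

No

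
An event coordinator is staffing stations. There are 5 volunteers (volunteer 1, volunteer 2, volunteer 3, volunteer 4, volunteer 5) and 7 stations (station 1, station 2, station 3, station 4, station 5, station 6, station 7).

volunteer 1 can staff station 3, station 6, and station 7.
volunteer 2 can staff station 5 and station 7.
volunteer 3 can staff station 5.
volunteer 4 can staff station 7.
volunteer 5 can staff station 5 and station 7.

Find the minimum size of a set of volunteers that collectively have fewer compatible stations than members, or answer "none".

Take S = {volunteer 2, volunteer 3, volunteer 4}. Its neighbourhood is {station 5, station 7}, so |N(S)| = 2 < |S| = 3.
Every subset of size less than 3 has at least as many neighbours as members, so 3 is the minimum.

3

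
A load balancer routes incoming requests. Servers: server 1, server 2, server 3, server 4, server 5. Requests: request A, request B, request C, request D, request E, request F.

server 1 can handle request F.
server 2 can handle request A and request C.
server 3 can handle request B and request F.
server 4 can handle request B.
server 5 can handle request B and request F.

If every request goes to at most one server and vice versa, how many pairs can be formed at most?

3

One maximum matching: server 1-request F, server 2-request C, server 3-request B.
The set {server 1, server 3, server 4, server 5} has only 2 neighbours ({request B, request F}), so by Hall's theorem at most 3 of the 5 servers can be matched.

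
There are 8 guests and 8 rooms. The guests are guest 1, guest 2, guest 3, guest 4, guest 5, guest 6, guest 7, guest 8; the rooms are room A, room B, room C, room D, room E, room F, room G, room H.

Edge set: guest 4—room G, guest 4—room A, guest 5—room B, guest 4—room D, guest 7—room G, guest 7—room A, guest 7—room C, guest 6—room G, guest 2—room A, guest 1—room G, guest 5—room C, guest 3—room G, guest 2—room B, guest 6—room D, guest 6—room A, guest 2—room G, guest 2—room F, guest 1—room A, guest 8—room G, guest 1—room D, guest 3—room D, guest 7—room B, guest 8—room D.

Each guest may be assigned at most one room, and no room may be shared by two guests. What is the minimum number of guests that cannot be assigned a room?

2

For example, pair guest 1–room A, guest 2–room F, guest 3–room D, guest 4–room G, guest 5–room C, guest 7–room B.
The set {guest 1, guest 3, guest 4, guest 6, guest 8} has only 3 neighbours ({room A, room D, room G}), so by Hall's theorem at most 6 of the 8 guests can be matched.
That matches 6 of the 8, leaving 2 unmatched; no matching can do better.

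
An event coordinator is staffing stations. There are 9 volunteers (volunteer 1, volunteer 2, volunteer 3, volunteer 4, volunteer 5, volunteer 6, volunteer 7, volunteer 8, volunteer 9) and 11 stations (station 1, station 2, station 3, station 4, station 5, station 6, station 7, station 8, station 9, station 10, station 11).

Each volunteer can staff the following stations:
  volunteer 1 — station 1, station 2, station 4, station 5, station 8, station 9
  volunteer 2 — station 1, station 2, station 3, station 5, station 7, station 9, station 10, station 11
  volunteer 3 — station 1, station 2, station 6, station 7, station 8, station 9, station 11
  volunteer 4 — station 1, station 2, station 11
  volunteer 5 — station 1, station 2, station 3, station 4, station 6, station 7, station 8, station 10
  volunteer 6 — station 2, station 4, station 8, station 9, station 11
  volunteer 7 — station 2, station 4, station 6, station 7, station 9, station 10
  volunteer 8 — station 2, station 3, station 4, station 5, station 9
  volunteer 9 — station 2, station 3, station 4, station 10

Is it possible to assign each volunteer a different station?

Yes

A valid assignment of size 9: volunteer 1→station 5, volunteer 2→station 7, volunteer 3→station 9, volunteer 4→station 1, volunteer 5→station 8, volunteer 6→station 11, volunteer 7→station 6, volunteer 8→station 2, volunteer 9→station 4.
All 9 volunteers are covered.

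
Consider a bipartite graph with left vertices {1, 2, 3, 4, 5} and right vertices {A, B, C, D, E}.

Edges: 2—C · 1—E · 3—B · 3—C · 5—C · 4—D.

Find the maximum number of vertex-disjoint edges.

4

One maximum matching: 1-E, 2-C, 3-B, 4-D.
The set {2, 5} has only 1 neighbour ({C}), so by Hall's theorem at most 4 of the 5 left vertices can be matched.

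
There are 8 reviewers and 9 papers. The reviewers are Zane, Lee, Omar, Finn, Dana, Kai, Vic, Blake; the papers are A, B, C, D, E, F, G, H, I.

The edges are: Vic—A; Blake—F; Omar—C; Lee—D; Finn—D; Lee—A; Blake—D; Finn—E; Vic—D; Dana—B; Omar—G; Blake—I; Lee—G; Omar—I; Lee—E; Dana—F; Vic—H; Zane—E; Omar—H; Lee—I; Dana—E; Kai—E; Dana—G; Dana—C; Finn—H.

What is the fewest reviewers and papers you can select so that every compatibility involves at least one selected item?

7

A maximum matching has 7 edges (e.g. Zane–E, Lee–A, Omar–C, Finn–H, Dana–G, Vic–D, Blake–F).
By König's theorem the minimum vertex cover has the same size. One such cover is {Lee, Omar, Finn, Dana, Vic, Blake, E}.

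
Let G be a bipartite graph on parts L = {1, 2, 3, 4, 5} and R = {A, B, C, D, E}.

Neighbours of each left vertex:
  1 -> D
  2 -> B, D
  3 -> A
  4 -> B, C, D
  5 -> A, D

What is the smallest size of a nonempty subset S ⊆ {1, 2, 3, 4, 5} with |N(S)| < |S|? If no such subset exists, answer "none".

3

Take S = {1, 3, 5}. Its neighbourhood is {A, D}, so |N(S)| = 2 < |S| = 3.
Every subset of size less than 3 has at least as many neighbours as members, so 3 is the minimum.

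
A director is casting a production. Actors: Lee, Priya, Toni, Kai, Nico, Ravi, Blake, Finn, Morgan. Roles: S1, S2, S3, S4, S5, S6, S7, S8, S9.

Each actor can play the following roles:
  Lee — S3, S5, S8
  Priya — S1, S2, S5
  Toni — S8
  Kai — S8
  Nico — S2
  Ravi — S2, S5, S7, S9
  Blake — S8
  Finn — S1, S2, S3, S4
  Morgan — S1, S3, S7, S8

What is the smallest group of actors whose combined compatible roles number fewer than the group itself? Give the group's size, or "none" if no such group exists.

Take S = {Toni, Kai}. Its neighbourhood is {S8}, so |N(S)| = 1 < |S| = 2.
No single vertex violates Hall's condition since each has at least one neighbour, so 2 is the minimum.

2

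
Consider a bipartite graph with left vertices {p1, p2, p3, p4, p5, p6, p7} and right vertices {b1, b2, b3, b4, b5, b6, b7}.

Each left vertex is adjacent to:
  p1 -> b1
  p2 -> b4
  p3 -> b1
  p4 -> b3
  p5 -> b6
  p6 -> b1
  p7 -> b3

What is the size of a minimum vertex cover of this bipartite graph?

4

The 4 edges p1–b1, p2–b4, p4–b3, p5–b6 form a matching, so any vertex cover needs at least 4 vertices (one per matched edge).
Conversely {p2, p5, b1, b3} meets every edge and has exactly 4 vertices, so 4 is optimal.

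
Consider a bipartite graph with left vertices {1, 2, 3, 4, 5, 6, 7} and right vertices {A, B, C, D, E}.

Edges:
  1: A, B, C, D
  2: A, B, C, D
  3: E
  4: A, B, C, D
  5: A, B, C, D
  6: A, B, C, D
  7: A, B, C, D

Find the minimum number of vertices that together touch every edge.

5

A maximum matching has 5 edges (e.g. 1–A, 2–D, 3–E, 4–C, 5–B).
By König's theorem the minimum vertex cover has the same size. One such cover is {3, A, B, C, D}.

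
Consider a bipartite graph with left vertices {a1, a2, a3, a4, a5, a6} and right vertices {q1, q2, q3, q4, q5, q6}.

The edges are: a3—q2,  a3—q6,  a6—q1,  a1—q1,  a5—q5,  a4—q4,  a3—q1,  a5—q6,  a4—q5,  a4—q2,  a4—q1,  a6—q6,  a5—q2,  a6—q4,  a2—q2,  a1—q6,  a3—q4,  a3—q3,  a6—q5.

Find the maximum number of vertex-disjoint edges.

One maximum matching: a1-q1, a2-q2, a3-q3, a4-q4, a5-q5, a6-q6.
This saturates every left vertex, so 6 is the maximum.

6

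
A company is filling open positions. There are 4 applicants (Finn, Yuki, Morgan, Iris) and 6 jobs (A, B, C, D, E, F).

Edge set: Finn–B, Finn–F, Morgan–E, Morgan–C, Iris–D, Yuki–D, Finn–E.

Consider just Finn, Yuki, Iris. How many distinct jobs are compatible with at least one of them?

4

The union of neighbours of {Finn, Yuki, Iris} is {B, D, E, F}, which has 4 elements.
Since |N(S)| = 4 ≥ |S| = 3, Hall's condition holds for this subset.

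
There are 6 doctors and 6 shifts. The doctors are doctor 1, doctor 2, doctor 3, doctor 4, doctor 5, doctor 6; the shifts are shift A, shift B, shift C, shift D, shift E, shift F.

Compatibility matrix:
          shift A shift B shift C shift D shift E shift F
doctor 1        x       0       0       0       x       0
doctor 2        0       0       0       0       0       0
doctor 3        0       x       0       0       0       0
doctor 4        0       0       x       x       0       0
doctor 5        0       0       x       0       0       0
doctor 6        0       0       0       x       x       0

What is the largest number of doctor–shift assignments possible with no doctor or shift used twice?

5

For example, pair doctor 1→shift A, doctor 3→shift B, doctor 4→shift D, doctor 5→shift C, doctor 6→shift E.
The set {doctor 2} has only 0 neighbours (∅), so by Hall's theorem at most 5 of the 6 doctors can be matched.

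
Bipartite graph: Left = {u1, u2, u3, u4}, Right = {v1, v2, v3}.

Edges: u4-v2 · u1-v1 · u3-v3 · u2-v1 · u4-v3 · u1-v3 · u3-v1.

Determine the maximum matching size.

One maximum matching: u1→v3, u2→v1, u4→v2.
The set {u1, u2, u3} has only 2 neighbours ({v1, v3}), so by Hall's theorem at most 3 of the 4 left vertices can be matched.

3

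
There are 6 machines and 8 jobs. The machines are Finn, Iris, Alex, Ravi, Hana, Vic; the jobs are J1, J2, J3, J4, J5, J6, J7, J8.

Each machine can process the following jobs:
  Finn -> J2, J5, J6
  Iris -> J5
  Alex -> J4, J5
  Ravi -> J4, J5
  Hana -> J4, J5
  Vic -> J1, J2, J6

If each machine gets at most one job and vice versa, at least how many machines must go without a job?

2

A valid assignment of size 4: Finn-J2, Iris-J5, Alex-J4, Vic-J6.
The set {Iris, Alex, Ravi, Hana} has only 2 neighbours ({J4, J5}), so by Hall's theorem at most 4 of the 6 machines can be matched.
That matches 4 of the 6, leaving 2 unmatched; no matching can do better.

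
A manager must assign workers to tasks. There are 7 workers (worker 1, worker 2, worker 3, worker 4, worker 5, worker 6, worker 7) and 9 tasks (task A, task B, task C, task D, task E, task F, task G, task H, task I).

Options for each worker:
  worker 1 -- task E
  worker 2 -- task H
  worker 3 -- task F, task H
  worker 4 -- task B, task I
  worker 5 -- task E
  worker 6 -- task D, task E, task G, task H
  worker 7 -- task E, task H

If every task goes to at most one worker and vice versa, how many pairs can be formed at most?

A valid assignment of size 5: worker 1–task E, worker 2–task H, worker 3–task F, worker 4–task I, worker 6–task D.
The set {worker 1, worker 2, worker 5, worker 7} has only 2 neighbours ({task E, task H}), so by Hall's theorem at most 5 of the 7 workers can be matched.

5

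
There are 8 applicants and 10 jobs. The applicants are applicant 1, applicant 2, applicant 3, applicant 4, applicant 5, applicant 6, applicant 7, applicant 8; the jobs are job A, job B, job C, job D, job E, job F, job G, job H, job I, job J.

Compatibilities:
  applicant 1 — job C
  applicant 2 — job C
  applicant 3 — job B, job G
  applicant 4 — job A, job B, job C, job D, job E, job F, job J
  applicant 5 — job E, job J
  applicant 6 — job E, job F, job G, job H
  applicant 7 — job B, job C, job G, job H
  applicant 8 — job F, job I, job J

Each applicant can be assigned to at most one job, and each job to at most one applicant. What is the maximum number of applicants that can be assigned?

7

A valid assignment of size 7: applicant 1→job C, applicant 3→job B, applicant 4→job F, applicant 5→job E, applicant 6→job G, applicant 7→job H, applicant 8→job J.
The set {applicant 1, applicant 2} has only 1 neighbour ({job C}), so by Hall's theorem at most 7 of the 8 applicants can be matched.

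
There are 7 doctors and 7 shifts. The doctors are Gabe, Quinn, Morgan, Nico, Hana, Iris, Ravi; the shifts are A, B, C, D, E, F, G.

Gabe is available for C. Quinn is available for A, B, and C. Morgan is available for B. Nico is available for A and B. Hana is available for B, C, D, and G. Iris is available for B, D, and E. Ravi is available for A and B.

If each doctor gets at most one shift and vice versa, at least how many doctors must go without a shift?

2

For example, pair Gabe-C, Quinn-A, Morgan-B, Hana-G, Iris-E.
The set {Gabe, Quinn, Morgan, Nico, Ravi} has only 3 neighbours ({A, B, C}), so by Hall's theorem at most 5 of the 7 doctors can be matched.
That matches 5 of the 7, leaving 2 unmatched; no matching can do better.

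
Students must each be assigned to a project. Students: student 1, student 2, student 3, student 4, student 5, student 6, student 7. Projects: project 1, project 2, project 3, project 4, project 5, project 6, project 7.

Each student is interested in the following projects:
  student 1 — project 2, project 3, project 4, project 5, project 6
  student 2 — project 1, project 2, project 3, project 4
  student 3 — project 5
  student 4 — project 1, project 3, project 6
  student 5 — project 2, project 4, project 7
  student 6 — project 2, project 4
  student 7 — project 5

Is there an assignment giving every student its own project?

No

The set {student 3, student 7} has only 1 neighbour ({project 5}), so by Hall's theorem at most 6 of the 7 students can be matched.
Hence no matching covers every student.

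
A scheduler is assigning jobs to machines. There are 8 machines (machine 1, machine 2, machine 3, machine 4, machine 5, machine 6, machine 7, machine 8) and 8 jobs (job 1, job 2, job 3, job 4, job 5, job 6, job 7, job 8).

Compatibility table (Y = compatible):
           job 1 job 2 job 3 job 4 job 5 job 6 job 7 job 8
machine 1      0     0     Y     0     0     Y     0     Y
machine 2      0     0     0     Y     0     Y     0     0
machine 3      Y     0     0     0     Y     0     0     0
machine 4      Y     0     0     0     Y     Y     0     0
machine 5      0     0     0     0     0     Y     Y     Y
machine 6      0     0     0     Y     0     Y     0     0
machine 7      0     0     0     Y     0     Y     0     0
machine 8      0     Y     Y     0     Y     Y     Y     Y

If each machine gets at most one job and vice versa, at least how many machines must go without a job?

A valid assignment of size 7: machine 1–job 3, machine 2–job 4, machine 3–job 5, machine 4–job 1, machine 5–job 8, machine 6–job 6, machine 8–job 7.
The set {machine 2, machine 6, machine 7} has only 2 neighbours ({job 4, job 6}), so by Hall's theorem at most 7 of the 8 machines can be matched.
That matches 7 of the 8, leaving 1 unmatched; no matching can do better.

1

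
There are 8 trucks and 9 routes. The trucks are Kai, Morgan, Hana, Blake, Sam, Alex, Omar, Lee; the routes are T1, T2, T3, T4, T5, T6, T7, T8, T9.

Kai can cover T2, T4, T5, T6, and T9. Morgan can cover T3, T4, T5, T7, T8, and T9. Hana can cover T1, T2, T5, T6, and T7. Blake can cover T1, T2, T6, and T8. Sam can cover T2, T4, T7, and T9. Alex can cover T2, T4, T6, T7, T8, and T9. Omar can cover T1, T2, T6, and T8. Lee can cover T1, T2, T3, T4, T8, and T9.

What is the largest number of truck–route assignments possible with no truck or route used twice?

8

A valid assignment of size 8: Kai-T5, Morgan-T3, Hana-T7, Blake-T8, Sam-T9, Alex-T6, Omar-T2, Lee-T4.
This saturates every truck, so 8 is the maximum.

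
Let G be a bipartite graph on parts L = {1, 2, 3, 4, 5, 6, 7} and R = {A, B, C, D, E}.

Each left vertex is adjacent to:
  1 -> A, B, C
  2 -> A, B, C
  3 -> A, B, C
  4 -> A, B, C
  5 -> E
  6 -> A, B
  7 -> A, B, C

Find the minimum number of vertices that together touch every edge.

4

{5, A, B, C} is a vertex cover of size 4: every edge has an endpoint in this set.
No smaller cover exists because 1–A, 2–C, 3–B, 5–E is a matching of size 4, and a cover must include an endpoint of each of these disjoint edges (König's theorem).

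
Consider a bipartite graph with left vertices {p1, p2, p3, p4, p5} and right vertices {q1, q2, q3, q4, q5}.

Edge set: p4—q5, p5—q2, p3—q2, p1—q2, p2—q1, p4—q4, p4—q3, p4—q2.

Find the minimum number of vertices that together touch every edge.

3

The 3 edges p1–q2, p2–q1, p4–q4 form a matching, so any vertex cover needs at least 3 vertices (one per matched edge).
Conversely {p2, p4, q2} meets every edge and has exactly 3 vertices, so 3 is optimal.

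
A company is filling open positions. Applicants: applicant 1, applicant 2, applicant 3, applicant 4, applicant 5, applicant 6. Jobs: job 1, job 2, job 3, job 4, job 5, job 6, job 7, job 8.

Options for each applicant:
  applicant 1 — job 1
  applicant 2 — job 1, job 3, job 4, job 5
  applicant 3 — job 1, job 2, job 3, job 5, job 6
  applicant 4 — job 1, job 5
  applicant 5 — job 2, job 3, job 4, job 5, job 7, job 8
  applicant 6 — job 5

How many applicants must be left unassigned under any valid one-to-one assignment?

1

A valid assignment of size 5: applicant 1-job 1, applicant 2-job 4, applicant 3-job 3, applicant 4-job 5, applicant 5-job 7.
The set {applicant 1, applicant 4, applicant 6} has only 2 neighbours ({job 1, job 5}), so by Hall's theorem at most 5 of the 6 applicants can be matched.
That matches 5 of the 6, leaving 1 unmatched; no matching can do better.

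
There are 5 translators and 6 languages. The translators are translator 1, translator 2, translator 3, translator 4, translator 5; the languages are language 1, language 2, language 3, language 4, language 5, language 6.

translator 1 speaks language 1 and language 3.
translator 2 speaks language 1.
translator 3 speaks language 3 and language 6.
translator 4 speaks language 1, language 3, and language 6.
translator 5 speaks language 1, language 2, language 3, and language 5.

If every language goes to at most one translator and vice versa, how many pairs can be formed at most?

A valid assignment of size 4: translator 1-language 3, translator 2-language 1, translator 3-language 6, translator 5-language 2.
The set {translator 1, translator 2, translator 3, translator 4} has only 3 neighbours ({language 1, language 3, language 6}), so by Hall's theorem at most 4 of the 5 translators can be matched.

4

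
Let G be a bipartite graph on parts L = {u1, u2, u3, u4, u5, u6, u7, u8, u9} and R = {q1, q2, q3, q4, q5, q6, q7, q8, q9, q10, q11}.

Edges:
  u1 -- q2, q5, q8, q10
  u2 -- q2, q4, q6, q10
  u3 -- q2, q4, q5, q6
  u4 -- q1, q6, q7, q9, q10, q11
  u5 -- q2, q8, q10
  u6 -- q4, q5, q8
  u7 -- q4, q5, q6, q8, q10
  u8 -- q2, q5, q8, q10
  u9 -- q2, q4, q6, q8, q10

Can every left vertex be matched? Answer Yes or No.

No

The set {u1, u2, u3, u5, u6, u7, u8, u9} has only 6 neighbours ({q10, q2, q4, q5, q6, q8}), so by Hall's theorem at most 7 of the 9 left vertices can be matched.
Hence no matching covers every left vertex.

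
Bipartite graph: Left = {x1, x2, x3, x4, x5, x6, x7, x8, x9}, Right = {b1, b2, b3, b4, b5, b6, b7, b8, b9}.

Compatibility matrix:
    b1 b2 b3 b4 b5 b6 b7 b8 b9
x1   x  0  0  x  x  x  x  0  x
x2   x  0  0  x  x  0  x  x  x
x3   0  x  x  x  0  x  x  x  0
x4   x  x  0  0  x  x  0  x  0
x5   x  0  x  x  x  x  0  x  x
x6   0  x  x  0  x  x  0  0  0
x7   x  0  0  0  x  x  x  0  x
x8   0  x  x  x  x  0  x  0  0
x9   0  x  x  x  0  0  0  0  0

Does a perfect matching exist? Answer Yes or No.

One maximum matching: x1–b1, x2–b4, x3–b7, x4–b2, x5–b8, x6–b6, x7–b9, x8–b5, x9–b3.
All 9 left vertices are covered.

Yes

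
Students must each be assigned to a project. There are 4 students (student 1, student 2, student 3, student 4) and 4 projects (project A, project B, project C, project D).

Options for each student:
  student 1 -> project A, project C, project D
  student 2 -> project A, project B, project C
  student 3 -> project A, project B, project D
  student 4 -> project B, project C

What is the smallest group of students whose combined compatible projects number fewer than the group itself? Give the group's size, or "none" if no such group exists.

A matching saturating every student exists, for instance student 1→project A, student 2→project B, student 3→project D, student 4→project C.
By Hall's marriage theorem, this means |N(S)| ≥ |S| for every subset S, so no violating subset exists.

none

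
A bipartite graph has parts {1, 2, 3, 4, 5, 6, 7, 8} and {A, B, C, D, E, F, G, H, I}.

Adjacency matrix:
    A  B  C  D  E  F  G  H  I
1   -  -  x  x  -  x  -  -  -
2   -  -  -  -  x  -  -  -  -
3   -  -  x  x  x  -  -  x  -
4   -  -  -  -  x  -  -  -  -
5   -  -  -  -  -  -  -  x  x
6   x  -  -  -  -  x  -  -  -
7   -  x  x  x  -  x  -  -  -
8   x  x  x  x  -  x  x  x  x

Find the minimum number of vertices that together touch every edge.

A maximum matching has 7 edges (e.g. 1–C, 2–E, 3–D, 5–H, 6–F, 7–B, 8–G).
By König's theorem the minimum vertex cover has the same size. One such cover is {1, 3, 5, 6, 7, 8, E}.

7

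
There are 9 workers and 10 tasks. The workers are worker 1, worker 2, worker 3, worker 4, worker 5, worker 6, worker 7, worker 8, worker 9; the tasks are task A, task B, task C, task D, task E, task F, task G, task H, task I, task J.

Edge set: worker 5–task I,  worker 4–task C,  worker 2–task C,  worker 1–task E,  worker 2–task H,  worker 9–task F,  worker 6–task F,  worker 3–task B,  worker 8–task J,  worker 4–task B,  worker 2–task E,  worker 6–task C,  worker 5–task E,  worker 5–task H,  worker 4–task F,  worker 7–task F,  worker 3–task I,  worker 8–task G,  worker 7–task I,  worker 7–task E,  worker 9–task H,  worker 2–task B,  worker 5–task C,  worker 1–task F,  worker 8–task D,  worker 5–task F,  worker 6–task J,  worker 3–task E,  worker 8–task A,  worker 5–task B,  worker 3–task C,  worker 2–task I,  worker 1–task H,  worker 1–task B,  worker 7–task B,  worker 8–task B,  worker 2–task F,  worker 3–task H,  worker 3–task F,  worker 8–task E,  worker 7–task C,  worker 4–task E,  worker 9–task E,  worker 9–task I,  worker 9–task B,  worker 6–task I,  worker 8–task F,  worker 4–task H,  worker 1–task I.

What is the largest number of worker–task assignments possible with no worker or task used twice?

8

For example, pair worker 1–task B, worker 2–task C, worker 3–task E, worker 4–task H, worker 5–task I, worker 6–task J, worker 7–task F, worker 8–task A.
The set {worker 1, worker 2, worker 3, worker 4, worker 5, worker 7, worker 9} has only 6 neighbours ({task B, task C, task E, task F, task H, task I}), so by Hall's theorem at most 8 of the 9 workers can be matched.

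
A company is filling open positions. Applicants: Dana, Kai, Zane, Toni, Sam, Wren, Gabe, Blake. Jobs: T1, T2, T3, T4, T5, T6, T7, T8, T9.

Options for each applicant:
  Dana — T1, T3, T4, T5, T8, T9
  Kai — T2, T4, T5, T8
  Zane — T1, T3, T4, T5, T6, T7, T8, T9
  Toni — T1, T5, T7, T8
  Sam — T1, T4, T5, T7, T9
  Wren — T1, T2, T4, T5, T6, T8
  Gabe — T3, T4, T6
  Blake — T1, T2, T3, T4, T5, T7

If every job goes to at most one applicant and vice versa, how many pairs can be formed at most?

A valid assignment of size 8: Dana–T4, Kai–T5, Zane–T1, Toni–T8, Sam–T9, Wren–T6, Gabe–T3, Blake–T7.
All 8 applicants are matched, so no larger matching exists.

8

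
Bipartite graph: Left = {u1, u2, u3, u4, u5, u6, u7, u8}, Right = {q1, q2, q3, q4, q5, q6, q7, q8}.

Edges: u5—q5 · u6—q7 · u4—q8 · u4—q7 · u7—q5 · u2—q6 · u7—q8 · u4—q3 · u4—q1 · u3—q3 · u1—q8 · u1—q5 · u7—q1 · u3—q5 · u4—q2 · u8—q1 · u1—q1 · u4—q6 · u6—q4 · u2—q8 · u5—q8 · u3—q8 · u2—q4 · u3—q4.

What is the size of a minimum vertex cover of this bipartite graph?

The 7 edges u1–q1, u2–q6, u3–q3, u4–q7, u5–q5, u6–q4, u7–q8 form a matching, so any vertex cover needs at least 7 vertices (one per matched edge).
Conversely {u2, u3, u4, u6, q1, q5, q8} meets every edge and has exactly 7 vertices, so 7 is optimal.

7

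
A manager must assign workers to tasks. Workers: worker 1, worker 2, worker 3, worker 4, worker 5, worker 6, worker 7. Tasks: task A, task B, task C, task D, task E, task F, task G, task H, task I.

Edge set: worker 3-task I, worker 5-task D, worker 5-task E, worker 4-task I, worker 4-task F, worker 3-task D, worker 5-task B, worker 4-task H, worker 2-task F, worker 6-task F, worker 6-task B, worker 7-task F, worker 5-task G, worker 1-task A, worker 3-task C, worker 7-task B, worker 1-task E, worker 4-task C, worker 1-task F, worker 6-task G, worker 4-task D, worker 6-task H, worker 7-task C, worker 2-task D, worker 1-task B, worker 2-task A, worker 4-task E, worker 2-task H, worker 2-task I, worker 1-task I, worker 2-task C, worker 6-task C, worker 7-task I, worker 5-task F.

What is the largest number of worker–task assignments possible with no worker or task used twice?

For example, pair worker 1-task A, worker 2-task H, worker 3-task D, worker 4-task I, worker 5-task G, worker 6-task C, worker 7-task F.
This saturates every worker, so 7 is the maximum.

7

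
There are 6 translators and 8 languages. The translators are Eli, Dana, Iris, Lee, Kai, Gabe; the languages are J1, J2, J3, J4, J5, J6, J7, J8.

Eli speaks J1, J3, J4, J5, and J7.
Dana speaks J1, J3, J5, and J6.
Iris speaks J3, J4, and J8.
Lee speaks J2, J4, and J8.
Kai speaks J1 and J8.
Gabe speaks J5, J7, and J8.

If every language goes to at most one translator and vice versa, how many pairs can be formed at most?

One maximum matching: Eli→J1, Dana→J5, Iris→J3, Lee→J2, Kai→J8, Gabe→J7.
All 6 translators are matched, so no larger matching exists.

6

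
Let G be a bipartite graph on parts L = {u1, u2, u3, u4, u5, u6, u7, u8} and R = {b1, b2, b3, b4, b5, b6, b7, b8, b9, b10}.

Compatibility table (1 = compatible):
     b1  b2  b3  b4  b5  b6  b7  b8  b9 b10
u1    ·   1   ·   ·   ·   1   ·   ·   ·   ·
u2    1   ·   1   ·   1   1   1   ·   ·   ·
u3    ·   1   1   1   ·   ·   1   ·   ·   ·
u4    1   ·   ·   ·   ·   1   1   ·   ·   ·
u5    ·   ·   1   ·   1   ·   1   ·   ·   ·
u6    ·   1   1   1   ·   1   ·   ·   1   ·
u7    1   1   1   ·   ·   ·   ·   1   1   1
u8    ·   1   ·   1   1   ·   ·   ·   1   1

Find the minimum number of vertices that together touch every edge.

The 8 edges u1–b2, u2–b1, u3–b7, u4–b6, u5–b3, u6–b4, u7–b8, u8–b5 form a matching, so any vertex cover needs at least 8 vertices (one per matched edge).
Conversely {u1, u2, u3, u4, u5, u6, u7, u8} meets every edge and has exactly 8 vertices, so 8 is optimal.

8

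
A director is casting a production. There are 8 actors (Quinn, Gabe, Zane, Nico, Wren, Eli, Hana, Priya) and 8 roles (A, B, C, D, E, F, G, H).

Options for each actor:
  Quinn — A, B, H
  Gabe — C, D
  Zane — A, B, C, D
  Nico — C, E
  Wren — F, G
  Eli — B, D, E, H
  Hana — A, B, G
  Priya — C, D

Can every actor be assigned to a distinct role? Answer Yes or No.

A valid assignment of size 8: Quinn–H, Gabe–D, Zane–A, Nico–E, Wren–F, Eli–B, Hana–G, Priya–C.
Every actor is matched, so this is a perfect matching.

Yes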